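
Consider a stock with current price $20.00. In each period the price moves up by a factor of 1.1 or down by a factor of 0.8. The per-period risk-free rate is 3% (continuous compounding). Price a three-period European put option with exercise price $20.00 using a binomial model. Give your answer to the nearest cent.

Risk-neutral probability p = (e^0.03 − 0.8)/(1.1 − 0.8) = 0.2305/0.3000 = 0.7682
Terminal stock prices: S_uuu = 26.62, S_uud = 19.36, S_udd = 14.08, S_ddd = 10.24
Terminal payoffs (K − S): max(-6.62, 0) = 0, max(0.64, 0) = 0.64, max(5.92, 0) = 5.92, max(9.76, 0) = 9.76
Node uu (S = 24.2): V_uu = e^(−0.03)·[0.7682·0.0000 + 0.2318·0.6400] = 0.1440
Node ud (S = 17.6): V_ud = e^(−0.03)·[0.7682·0.6400 + 0.2318·5.9200] = 1.8089
Node dd (S = 12.8): V_dd = e^(−0.03)·[0.7682·5.9200 + 0.2318·9.7600] = 6.6089
Node u (S = 22): V_u = e^(−0.03)·[0.7682·0.1440 + 0.2318·1.8089] = 0.5143
Node d (S = 16): V_d = e^(−0.03)·[0.7682·1.8089 + 0.2318·6.6089] = 2.8353
Node 0 (S = 20): V_0 = e^(−0.03)·[0.7682·0.5143 + 0.2318·2.8353] = 1.0212

$1.02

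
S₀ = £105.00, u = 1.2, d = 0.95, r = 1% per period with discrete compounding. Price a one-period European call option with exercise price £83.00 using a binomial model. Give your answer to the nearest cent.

£22.82

Risk-neutral probability p = (1 + 0.01 − 0.95)/(1.2 − 0.95) = 0.0600/0.2500 = 0.2400
Terminal stock prices: S_u = 126, S_d = 99.75
Terminal payoffs (S − K): max(43, 0) = 43, max(16.75, 0) = 16.75
Node 0 (S = 105): V_0 = 1/1.01·[0.2400·43.0000 + 0.7600·16.7500] = 22.8218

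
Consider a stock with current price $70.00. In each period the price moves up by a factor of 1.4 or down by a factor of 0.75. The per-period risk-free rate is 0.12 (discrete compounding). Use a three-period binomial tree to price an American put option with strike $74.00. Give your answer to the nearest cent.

$9.69

Risk-neutral probability p = (1 + 0.12 − 0.75)/(1.4 − 0.75) = 0.3700/0.6500 = 0.5692
Terminal stock prices: S_uuu = 192.1, S_uud = 102.9, S_udd = 55.12, S_ddd = 29.53
Terminal payoffs (K − S): max(-118.1, 0) = 0, max(-28.9, 0) = 0, max(18.88, 0) = 18.88, max(44.47, 0) = 44.47
Node uu (S = 137.2): continuation = 1/1.12·[0.5692·0.0000 + 0.4308·0.0000] = 0.0000; exercise value = 0.0000 ≤ continuation, so V_uu = 0.0000
Node ud (S = 73.5): continuation = 1/1.12·[0.5692·0.0000 + 0.4308·18.8750] = 7.2596; exercise value = 0.5000 ≤ continuation, so V_ud = 7.2596
Node dd (S = 39.38): continuation = 1/1.12·[0.5692·18.8750 + 0.4308·44.4688] = 26.6964; exercise value = 34.6250 > continuation, so V_dd = 34.6250 (exercise)
Node u (S = 98): continuation = 1/1.12·[0.5692·0.0000 + 0.4308·7.2596] = 2.7922; exercise value = 0.0000 ≤ continuation, so V_u = 2.7922
Node d (S = 52.5): continuation = 1/1.12·[0.5692·7.2596 + 0.4308·34.6250] = 17.0069; exercise value = 21.5000 > continuation, so V_d = 21.5000 (exercise)
Node 0 (S = 70): continuation = 1/1.12·[0.5692·2.7922 + 0.4308·21.5000] = 9.6883; exercise value = 4.0000 ≤ continuation, so V_0 = 9.6883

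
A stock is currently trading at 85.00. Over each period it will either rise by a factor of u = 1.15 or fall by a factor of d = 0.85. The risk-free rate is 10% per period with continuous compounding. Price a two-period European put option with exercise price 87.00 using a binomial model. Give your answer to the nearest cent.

1.28

Risk-neutral probability p = (e^0.1 − 0.85)/(1.15 − 0.85) = 0.2552/0.3000 = 0.8506
Terminal stock prices: S_uu = 112.4, S_ud = 83.09, S_dd = 61.41
Terminal payoffs (K − S): max(-25.41, 0) = 0, max(3.913, 0) = 3.913, max(25.59, 0) = 25.59
Node u (S = 97.75): V_u = e^(−0.1)·[0.8506·0.0000 + 0.1494·3.9125] = 0.5290
Node d (S = 72.25): V_d = e^(−0.1)·[0.8506·3.9125 + 0.1494·25.5875] = 6.4709
Node 0 (S = 85): V_0 = e^(−0.1)·[0.8506·0.5290 + 0.1494·6.4709] = 1.2821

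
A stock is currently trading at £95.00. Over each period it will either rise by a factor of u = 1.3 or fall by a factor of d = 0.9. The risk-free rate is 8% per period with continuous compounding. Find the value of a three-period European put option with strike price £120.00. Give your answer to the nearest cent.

£12.68

Risk-neutral probability p = (e^0.08 − 0.9)/(1.3 − 0.9) = 0.1833/0.4000 = 0.4582
Terminal stock prices: S_uuu = 208.7, S_uud = 144.5, S_udd = 100, S_ddd = 69.26
Terminal payoffs (K − S): max(-88.72, 0) = 0, max(-24.5, 0) = 0, max(19.96, 0) = 19.96, max(50.74, 0) = 50.74
Node uu (S = 160.6): V_uu = e^(−0.08)·[0.4582·0.0000 + 0.5418·0.0000] = 0.0000
Node ud (S = 111.2): V_ud = e^(−0.08)·[0.4582·0.0000 + 0.5418·19.9650] = 9.9851
Node dd (S = 76.95): V_dd = e^(−0.08)·[0.4582·19.9650 + 0.5418·50.7450] = 33.8240
Node u (S = 123.5): V_u = e^(−0.08)·[0.4582·0.0000 + 0.5418·9.9851] = 4.9938
Node d (S = 85.5): V_d = e^(−0.08)·[0.4582·9.9851 + 0.5418·33.8240] = 21.1399
Node 0 (S = 95): V_0 = e^(−0.08)·[0.4582·4.9938 + 0.5418·21.1399] = 12.6850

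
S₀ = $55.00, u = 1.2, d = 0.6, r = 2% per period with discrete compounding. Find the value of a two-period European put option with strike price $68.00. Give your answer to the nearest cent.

$15.63

Risk-neutral probability p = (1 + 0.02 − 0.6)/(1.2 − 0.6) = 0.4200/0.6000 = 0.7000
Terminal stock prices: S_uu = 79.2, S_ud = 39.6, S_dd = 19.8
Terminal payoffs (K − S): max(-11.2, 0) = 0, max(28.4, 0) = 28.4, max(48.2, 0) = 48.2
Node u (S = 66): V_u = 1/1.02·[0.7000·0.0000 + 0.3000·28.4000] = 8.3529
Node d (S = 33): V_d = 1/1.02·[0.7000·28.4000 + 0.3000·48.2000] = 33.6667
Node 0 (S = 55): V_0 = 1/1.02·[0.7000·8.3529 + 0.3000·33.6667] = 15.6344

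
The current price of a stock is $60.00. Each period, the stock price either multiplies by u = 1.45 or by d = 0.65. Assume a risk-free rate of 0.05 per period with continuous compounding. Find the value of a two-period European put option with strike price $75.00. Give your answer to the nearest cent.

$19.51

Risk-neutral probability p = (e^0.05 − 0.65)/(1.45 − 0.65) = 0.4013/0.8000 = 0.5016
Terminal stock prices: S_uu = 126.2, S_ud = 56.55, S_dd = 25.35
Terminal payoffs (K − S): max(-51.15, 0) = 0, max(18.45, 0) = 18.45, max(49.65, 0) = 49.65
Node u (S = 87): V_u = e^(−0.05)·[0.5016·0.0000 + 0.4984·18.4500] = 8.7472
Node d (S = 39): V_d = e^(−0.05)·[0.5016·18.4500 + 0.4984·49.6500] = 32.3422
Node 0 (S = 60): V_0 = e^(−0.05)·[0.5016·8.7472 + 0.4984·32.3422] = 19.5071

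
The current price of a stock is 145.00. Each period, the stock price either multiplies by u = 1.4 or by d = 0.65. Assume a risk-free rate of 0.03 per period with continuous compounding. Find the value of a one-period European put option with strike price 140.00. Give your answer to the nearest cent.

Risk-neutral probability p = (e^0.03 − 0.65)/(1.4 − 0.65) = 0.3805/0.7500 = 0.5073
Terminal stock prices: S_u = 203, S_d = 94.25
Terminal payoffs (K − S): max(-63, 0) = 0, max(45.75, 0) = 45.75
Node 0 (S = 145): V_0 = e^(−0.03)·[0.5073·0.0000 + 0.4927·45.7500] = 21.8760

21.88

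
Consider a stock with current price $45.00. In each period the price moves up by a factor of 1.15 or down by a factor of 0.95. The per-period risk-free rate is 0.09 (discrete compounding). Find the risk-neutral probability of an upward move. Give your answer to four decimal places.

Risk-neutral probability p = (1 + 0.09 − 0.95)/(1.15 − 0.95) = 0.1400/0.2000 = 0.7000

p = 0.7000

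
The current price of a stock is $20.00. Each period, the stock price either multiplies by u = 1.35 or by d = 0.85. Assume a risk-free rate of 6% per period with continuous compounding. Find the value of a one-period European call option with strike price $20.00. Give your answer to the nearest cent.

Risk-neutral probability p = (e^0.06 − 0.85)/(1.35 − 0.85) = 0.2118/0.5000 = 0.4237
Terminal stock prices: S_u = 27, S_d = 17
Terminal payoffs (S − K): max(7, 0) = 7, max(-3, 0) = 0
Node 0 (S = 20): V_0 = e^(−0.06)·[0.4237·7.0000 + 0.5763·0.0000] = 2.7930

$2.79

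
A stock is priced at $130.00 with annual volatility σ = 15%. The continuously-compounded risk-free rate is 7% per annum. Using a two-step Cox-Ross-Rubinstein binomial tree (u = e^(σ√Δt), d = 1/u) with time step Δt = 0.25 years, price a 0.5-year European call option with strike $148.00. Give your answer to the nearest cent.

$1.05

CRR parameters: u = e^(σ√Δt) = e^(0.15·√0.25) = 1.0779, d = 1/u = 0.9277
Per-period rate: rΔt = 0.07·0.25 = 0.0175, so R = e^0.0175 = 1.0177
Risk-neutral probability p = (e^0.0175 − 0.9277)/(1.0779 − 0.9277) = 0.0899/0.1501 = 0.5988
Terminal stock prices: S_uu = 151, S_ud = 130, S_dd = 111.9
Terminal payoffs (S − K): max(3.038, 0) = 3.038, max(-18, 0) = 0, max(-36.11, 0) = 0
Node u (S = 140.1): V_u = e^(−0.0175)·[0.5988·3.0385 + 0.4012·0.0000] = 1.7880
Node d (S = 120.6): V_d = e^(−0.0175)·[0.5988·0.0000 + 0.4012·0.0000] = 0.0000
Node 0 (S = 130): V_0 = e^(−0.0175)·[0.5988·1.7880 + 0.4012·0.0000] = 1.0521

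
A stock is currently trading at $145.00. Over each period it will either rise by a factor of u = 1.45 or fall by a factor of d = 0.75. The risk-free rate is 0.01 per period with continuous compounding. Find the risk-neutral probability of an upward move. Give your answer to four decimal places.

Risk-neutral probability p = (e^0.01 − 0.75)/(1.45 − 0.75) = 0.2601/0.7000 = 0.3715

p = 0.3715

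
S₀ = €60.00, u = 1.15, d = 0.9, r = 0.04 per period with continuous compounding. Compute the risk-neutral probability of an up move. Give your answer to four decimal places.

p = 0.5632

Risk-neutral probability p = (e^0.04 − 0.9)/(1.15 − 0.9) = 0.1408/0.2500 = 0.5632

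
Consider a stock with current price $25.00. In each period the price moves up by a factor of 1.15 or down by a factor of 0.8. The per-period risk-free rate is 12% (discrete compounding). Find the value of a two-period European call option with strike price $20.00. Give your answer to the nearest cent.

Risk-neutral probability p = (1 + 0.12 − 0.8)/(1.15 − 0.8) = 0.3200/0.3500 = 0.9143
Terminal stock prices: S_uu = 33.06, S_ud = 23, S_dd = 16
Terminal payoffs (S − K): max(13.06, 0) = 13.06, max(3, 0) = 3, max(-4, 0) = 0
Node u (S = 28.75): V_u = 1/1.12·[0.9143·13.0625 + 0.0857·3.0000] = 10.8929
Node d (S = 20): V_d = 1/1.12·[0.9143·3.0000 + 0.0857·0.0000] = 2.4490
Node 0 (S = 25): V_0 = 1/1.12·[0.9143·10.8929 + 0.0857·2.4490] = 9.0796

$9.08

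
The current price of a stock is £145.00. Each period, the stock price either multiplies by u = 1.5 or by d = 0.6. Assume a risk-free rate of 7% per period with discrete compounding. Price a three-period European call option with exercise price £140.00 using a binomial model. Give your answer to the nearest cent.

£58.41

Risk-neutral probability p = (1 + 0.07 − 0.6)/(1.5 − 0.6) = 0.4700/0.9000 = 0.5222
Terminal stock prices: S_uuu = 489.4, S_uud = 195.8, S_udd = 78.3, S_ddd = 31.32
Terminal payoffs (S − K): max(349.4, 0) = 349.4, max(55.75, 0) = 55.75, max(-61.7, 0) = 0, max(-108.7, 0) = 0
Node uu (S = 326.2): V_uu = 1/1.07·[0.5222·349.3750 + 0.4778·55.7500] = 195.4089
Node ud (S = 130.5): V_ud = 1/1.07·[0.5222·55.7500 + 0.4778·0.0000] = 27.2092
Node dd (S = 52.2): V_dd = 1/1.07·[0.5222·0.0000 + 0.4778·0.0000] = 0.0000
Node u (S = 217.5): V_u = 1/1.07·[0.5222·195.4089 + 0.4778·27.2092] = 107.5204
Node d (S = 87): V_d = 1/1.07·[0.5222·27.2092 + 0.4778·0.0000] = 13.2797
Node 0 (S = 145): V_0 = 1/1.07·[0.5222·107.5204 + 0.4778·13.2797] = 58.4059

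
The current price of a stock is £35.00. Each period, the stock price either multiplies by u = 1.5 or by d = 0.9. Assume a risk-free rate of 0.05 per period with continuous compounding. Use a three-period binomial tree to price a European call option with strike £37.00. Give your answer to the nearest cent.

Risk-neutral probability p = (e^0.05 − 0.9)/(1.5 − 0.9) = 0.1513/0.6000 = 0.2521
Terminal stock prices: S_uuu = 118.1, S_uud = 70.88, S_udd = 42.53, S_ddd = 25.52
Terminal payoffs (S − K): max(81.12, 0) = 81.12, max(33.88, 0) = 33.88, max(5.525, 0) = 5.525, max(-11.48, 0) = 0
Node uu (S = 78.75): V_uu = e^(−0.05)·[0.2521·81.1250 + 0.7479·33.8750] = 43.5545
Node ud (S = 47.25): V_ud = e^(−0.05)·[0.2521·33.8750 + 0.7479·5.5250] = 12.0545
Node dd (S = 28.35): V_dd = e^(−0.05)·[0.2521·5.5250 + 0.7479·0.0000] = 1.3250
Node u (S = 52.5): V_u = e^(−0.05)·[0.2521·43.5545 + 0.7479·12.0545] = 19.0210
Node d (S = 31.5): V_d = e^(−0.05)·[0.2521·12.0545 + 0.7479·1.3250] = 3.8336
Node 0 (S = 35): V_0 = e^(−0.05)·[0.2521·19.0210 + 0.7479·3.8336] = 7.2889

£7.29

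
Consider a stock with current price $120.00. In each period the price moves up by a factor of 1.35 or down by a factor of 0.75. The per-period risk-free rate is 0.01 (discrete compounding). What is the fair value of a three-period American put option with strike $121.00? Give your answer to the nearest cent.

Risk-neutral probability p = (1 + 0.01 − 0.75)/(1.35 − 0.75) = 0.2600/0.6000 = 0.4333
Terminal stock prices: S_uuu = 295.2, S_uud = 164, S_udd = 91.12, S_ddd = 50.62
Terminal payoffs (K − S): max(-174.2, 0) = 0, max(-43.03, 0) = 0, max(29.88, 0) = 29.88, max(70.38, 0) = 70.38
Node uu (S = 218.7): continuation = 1/1.01·[0.4333·0.0000 + 0.5667·0.0000] = 0.0000; exercise value = 0.0000 ≤ continuation, so V_uu = 0.0000
Node ud (S = 121.5): continuation = 1/1.01·[0.4333·0.0000 + 0.5667·29.8750] = 16.7616; exercise value = 0.0000 ≤ continuation, so V_ud = 16.7616
Node dd (S = 67.5): continuation = 1/1.01·[0.4333·29.8750 + 0.5667·70.3750] = 52.3020; exercise value = 53.5000 > continuation, so V_dd = 53.5000 (exercise)
Node u (S = 162): continuation = 1/1.01·[0.4333·0.0000 + 0.5667·16.7616] = 9.4042; exercise value = 0.0000 ≤ continuation, so V_u = 9.4042
Node d (S = 90): continuation = 1/1.01·[0.4333·16.7616 + 0.5667·53.5000] = 37.2079; exercise value = 31.0000 ≤ continuation, so V_d = 37.2079
Node 0 (S = 120): continuation = 1/1.01·[0.4333·9.4042 + 0.5667·37.2079] = 24.9105; exercise value = 1.0000 ≤ continuation, so V_0 = 24.9105

$24.91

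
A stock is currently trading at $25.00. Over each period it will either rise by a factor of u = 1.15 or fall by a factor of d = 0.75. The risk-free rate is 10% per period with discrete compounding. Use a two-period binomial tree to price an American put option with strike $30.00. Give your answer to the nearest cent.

$5.00

Risk-neutral probability p = (1 + 0.1 − 0.75)/(1.15 − 0.75) = 0.3500/0.4000 = 0.8750
Terminal stock prices: S_uu = 33.06, S_ud = 21.56, S_dd = 14.06
Terminal payoffs (K − S): max(-3.062, 0) = 0, max(8.438, 0) = 8.438, max(15.94, 0) = 15.94
Node u (S = 28.75): continuation = 1/1.1·[0.8750·0.0000 + 0.1250·8.4375] = 0.9588; exercise value = 1.2500 > continuation, so V_u = 1.2500 (exercise)
Node d (S = 18.75): continuation = 1/1.1·[0.8750·8.4375 + 0.1250·15.9375] = 8.5227; exercise value = 11.2500 > continuation, so V_d = 11.2500 (exercise)
Node 0 (S = 25): continuation = 1/1.1·[0.8750·1.2500 + 0.1250·11.2500] = 2.2727; exercise value = 5.0000 > continuation, so V_0 = 5.0000 (exercise)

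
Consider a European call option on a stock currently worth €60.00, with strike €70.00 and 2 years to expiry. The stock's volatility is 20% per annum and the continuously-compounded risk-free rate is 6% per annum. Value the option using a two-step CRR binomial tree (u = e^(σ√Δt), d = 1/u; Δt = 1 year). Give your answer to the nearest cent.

CRR parameters: u = e^(σ√Δt) = e^(0.2·√1) = 1.2214, d = 1/u = 0.8187
Per-period rate: rΔt = 0.06·1 = 0.06, so R = e^0.06 = 1.0618
Risk-neutral probability p = (e^0.06 − 0.8187)/(1.2214 − 0.8187) = 0.2431/0.4027 = 0.6037
Terminal stock prices: S_uu = 89.51, S_ud = 60, S_dd = 40.22
Terminal payoffs (S − K): max(19.51, 0) = 19.51, max(-10, 0) = 0, max(-29.78, 0) = 0
Node u (S = 73.28): V_u = e^(−0.06)·[0.6037·19.5095 + 0.3963·0.0000] = 11.0926
Node d (S = 49.12): V_d = e^(−0.06)·[0.6037·0.0000 + 0.3963·0.0000] = 0.0000
Node 0 (S = 60): V_0 = e^(−0.06)·[0.6037·11.0926 + 0.3963·0.0000] = 6.3069

€6.31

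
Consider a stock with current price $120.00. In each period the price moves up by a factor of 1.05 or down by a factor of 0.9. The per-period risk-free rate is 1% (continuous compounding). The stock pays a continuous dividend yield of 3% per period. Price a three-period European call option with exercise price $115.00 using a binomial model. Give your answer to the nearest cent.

$5.12

Per-period risk-free factor R = e^0.01 = 1.0101; dividend-adjusted growth = e^(0.01−0.03) = 0.9802.
Risk-neutral probability p = (0.9802 − 0.9)/(1.05 − 0.9) = 0.0802/0.1500 = 0.5347
Terminal stock prices: S_uuu = 138.9, S_uud = 119.1, S_udd = 102.1, S_ddd = 87.48
Terminal payoffs (S − K): max(23.92, 0) = 23.92, max(4.07, 0) = 4.07, max(-12.94, 0) = 0, max(-27.52, 0) = 0
Node uu (S = 132.3): V_uu = e^(−0.01)·[0.5347·23.9150 + 0.4653·4.0700] = 14.5342
Node ud (S = 113.4): V_ud = e^(−0.01)·[0.5347·4.0700 + 0.4653·0.0000] = 2.1544
Node dd (S = 97.2): V_dd = e^(−0.01)·[0.5347·0.0000 + 0.4653·0.0000] = 0.0000
Node u (S = 126): V_u = e^(−0.01)·[0.5347·14.5342 + 0.4653·2.1544] = 8.6861
Node d (S = 108): V_d = e^(−0.01)·[0.5347·2.1544 + 0.4653·0.0000] = 1.1404
Node 0 (S = 120): V_0 = e^(−0.01)·[0.5347·8.6861 + 0.4653·1.1404] = 5.1233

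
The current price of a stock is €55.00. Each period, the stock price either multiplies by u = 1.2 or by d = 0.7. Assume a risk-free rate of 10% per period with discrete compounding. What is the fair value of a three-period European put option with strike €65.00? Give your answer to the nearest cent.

€5.39

Risk-neutral probability p = (1 + 0.1 − 0.7)/(1.2 − 0.7) = 0.4000/0.5000 = 0.8000
Terminal stock prices: S_uuu = 95.04, S_uud = 55.44, S_udd = 32.34, S_ddd = 18.86
Terminal payoffs (K − S): max(-30.04, 0) = 0, max(9.56, 0) = 9.56, max(32.66, 0) = 32.66, max(46.14, 0) = 46.14
Node uu (S = 79.2): V_uu = 1/1.1·[0.8000·0.0000 + 0.2000·9.5600] = 1.7382
Node ud (S = 46.2): V_ud = 1/1.1·[0.8000·9.5600 + 0.2000·32.6600] = 12.8909
Node dd (S = 26.95): V_dd = 1/1.1·[0.8000·32.6600 + 0.2000·46.1350] = 32.1409
Node u (S = 66): V_u = 1/1.1·[0.8000·1.7382 + 0.2000·12.8909] = 3.6079
Node d (S = 38.5): V_d = 1/1.1·[0.8000·12.8909 + 0.2000·32.1409] = 15.2190
Node 0 (S = 55): V_0 = 1/1.1·[0.8000·3.6079 + 0.2000·15.2190] = 5.3910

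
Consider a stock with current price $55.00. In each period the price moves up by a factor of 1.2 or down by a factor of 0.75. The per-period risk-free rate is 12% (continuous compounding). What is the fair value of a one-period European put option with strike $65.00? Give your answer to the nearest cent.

$3.39

Risk-neutral probability p = (e^0.12 − 0.75)/(1.2 − 0.75) = 0.3775/0.4500 = 0.8389
Terminal stock prices: S_u = 66, S_d = 41.25
Terminal payoffs (K − S): max(-1, 0) = 0, max(23.75, 0) = 23.75
Node 0 (S = 55): V_0 = e^(−0.12)·[0.8389·0.0000 + 0.1611·23.7500] = 3.3938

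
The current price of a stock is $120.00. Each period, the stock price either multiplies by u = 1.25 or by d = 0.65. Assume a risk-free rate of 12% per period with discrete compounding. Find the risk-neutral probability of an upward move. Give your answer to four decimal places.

p = 0.7833

Risk-neutral probability p = (1 + 0.12 − 0.65)/(1.25 − 0.65) = 0.4700/0.6000 = 0.7833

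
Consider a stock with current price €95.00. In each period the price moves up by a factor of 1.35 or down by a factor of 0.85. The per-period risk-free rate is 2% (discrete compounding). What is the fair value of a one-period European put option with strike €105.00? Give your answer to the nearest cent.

Risk-neutral probability p = (1 + 0.02 − 0.85)/(1.35 − 0.85) = 0.1700/0.5000 = 0.3400
Terminal stock prices: S_u = 128.2, S_d = 80.75
Terminal payoffs (K − S): max(-23.25, 0) = 0, max(24.25, 0) = 24.25
Node 0 (S = 95): V_0 = 1/1.02·[0.3400·0.0000 + 0.6600·24.2500] = 15.6912

€15.69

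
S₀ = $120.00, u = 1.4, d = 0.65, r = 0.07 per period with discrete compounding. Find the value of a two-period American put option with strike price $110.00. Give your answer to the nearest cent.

Risk-neutral probability p = (1 + 0.07 − 0.65)/(1.4 − 0.65) = 0.4200/0.7500 = 0.5600
Terminal stock prices: S_uu = 235.2, S_ud = 109.2, S_dd = 50.7
Terminal payoffs (K − S): max(-125.2, 0) = 0, max(0.8, 0) = 0.8, max(59.3, 0) = 59.3
Node u (S = 168): continuation = 1/1.07·[0.5600·0.0000 + 0.4400·0.8000] = 0.3290; exercise value = 0.0000 ≤ continuation, so V_u = 0.3290
Node d (S = 78): continuation = 1/1.07·[0.5600·0.8000 + 0.4400·59.3000] = 24.8037; exercise value = 32.0000 > continuation, so V_d = 32.0000 (exercise)
Node 0 (S = 120): continuation = 1/1.07·[0.5600·0.3290 + 0.4400·32.0000] = 13.3311; exercise value = 0.0000 ≤ continuation, so V_0 = 13.3311

$13.33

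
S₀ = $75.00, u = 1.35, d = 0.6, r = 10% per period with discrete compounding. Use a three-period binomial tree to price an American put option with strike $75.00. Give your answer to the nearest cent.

Risk-neutral probability p = (1 + 0.1 − 0.6)/(1.35 − 0.6) = 0.5000/0.7500 = 0.6667
Terminal stock prices: S_uuu = 184.5, S_uud = 82.01, S_udd = 36.45, S_ddd = 16.2
Terminal payoffs (K − S): max(-109.5, 0) = 0, max(-7.013, 0) = 0, max(38.55, 0) = 38.55, max(58.8, 0) = 58.8
Node uu (S = 136.7): continuation = 1/1.1·[0.6667·0.0000 + 0.3333·0.0000] = 0.0000; exercise value = 0.0000 ≤ continuation, so V_uu = 0.0000
Node ud (S = 60.75): continuation = 1/1.1·[0.6667·0.0000 + 0.3333·38.5500] = 11.6818; exercise value = 14.2500 > continuation, so V_ud = 14.2500 (exercise)
Node dd (S = 27): continuation = 1/1.1·[0.6667·38.5500 + 0.3333·58.8000] = 41.1818; exercise value = 48.0000 > continuation, so V_dd = 48.0000 (exercise)
Node u (S = 101.2): continuation = 1/1.1·[0.6667·0.0000 + 0.3333·14.2500] = 4.3182; exercise value = 0.0000 ≤ continuation, so V_u = 4.3182
Node d (S = 45): continuation = 1/1.1·[0.6667·14.2500 + 0.3333·48.0000] = 23.1818; exercise value = 30.0000 > continuation, so V_d = 30.0000 (exercise)
Node 0 (S = 75): continuation = 1/1.1·[0.6667·4.3182 + 0.3333·30.0000] = 11.7080; exercise value = 0.0000 ≤ continuation, so V_0 = 11.7080

$11.71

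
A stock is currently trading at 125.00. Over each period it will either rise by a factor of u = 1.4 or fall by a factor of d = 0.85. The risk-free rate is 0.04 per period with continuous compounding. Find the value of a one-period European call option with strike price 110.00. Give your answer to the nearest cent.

Risk-neutral probability p = (e^0.04 − 0.85)/(1.4 − 0.85) = 0.1908/0.5500 = 0.3469
Terminal stock prices: S_u = 175, S_d = 106.2
Terminal payoffs (S − K): max(65, 0) = 65, max(-3.75, 0) = 0
Node 0 (S = 125): V_0 = e^(−0.04)·[0.3469·65.0000 + 0.6531·0.0000] = 21.6662

21.67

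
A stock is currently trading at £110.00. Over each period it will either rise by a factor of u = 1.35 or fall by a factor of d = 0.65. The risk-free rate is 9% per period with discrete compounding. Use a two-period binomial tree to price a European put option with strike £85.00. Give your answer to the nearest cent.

£4.47

Risk-neutral probability p = (1 + 0.09 − 0.65)/(1.35 − 0.65) = 0.4400/0.7000 = 0.6286
Terminal stock prices: S_uu = 200.5, S_ud = 96.53, S_dd = 46.48
Terminal payoffs (K − S): max(-115.5, 0) = 0, max(-11.53, 0) = 0, max(38.52, 0) = 38.52
Node u (S = 148.5): V_u = 1/1.09·[0.6286·0.0000 + 0.3714·0.0000] = 0.0000
Node d (S = 71.5): V_d = 1/1.09·[0.6286·0.0000 + 0.3714·38.5250] = 13.1278
Node 0 (S = 110): V_0 = 1/1.09·[0.6286·0.0000 + 0.3714·13.1278] = 4.4734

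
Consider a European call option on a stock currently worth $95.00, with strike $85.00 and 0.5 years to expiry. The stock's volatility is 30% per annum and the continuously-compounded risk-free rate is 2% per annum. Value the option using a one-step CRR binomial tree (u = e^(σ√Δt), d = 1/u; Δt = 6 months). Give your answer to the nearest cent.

$15.12

CRR parameters: u = e^(σ√Δt) = e^(0.3·√0.5) = 1.2363, d = 1/u = 0.8089
Per-period rate: rΔt = 0.02·0.5 = 0.01, so R = e^0.01 = 1.0101
Risk-neutral probability p = (e^0.01 − 0.8089)/(1.2363 − 0.8089) = 0.2012/0.4275 = 0.4707
Terminal stock prices: S_u = 117.4, S_d = 76.84
Terminal payoffs (S − K): max(32.45, 0) = 32.45, max(-8.159, 0) = 0
Node 0 (S = 95): V_0 = e^(−0.01)·[0.4707·32.4496 + 0.5293·0.0000] = 15.1213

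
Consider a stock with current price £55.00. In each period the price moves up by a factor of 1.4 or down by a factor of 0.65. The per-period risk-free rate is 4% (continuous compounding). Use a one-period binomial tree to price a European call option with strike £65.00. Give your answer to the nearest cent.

Risk-neutral probability p = (e^0.04 − 0.65)/(1.4 − 0.65) = 0.3908/0.7500 = 0.5211
Terminal stock prices: S_u = 77, S_d = 35.75
Terminal payoffs (S − K): max(12, 0) = 12, max(-29.25, 0) = 0
Node 0 (S = 55): V_0 = e^(−0.04)·[0.5211·12.0000 + 0.4789·0.0000] = 6.0078

£6.01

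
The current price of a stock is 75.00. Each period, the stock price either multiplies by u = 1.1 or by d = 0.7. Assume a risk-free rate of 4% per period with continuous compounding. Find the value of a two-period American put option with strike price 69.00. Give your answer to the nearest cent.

3.66

Risk-neutral probability p = (e^0.04 − 0.7)/(1.1 − 0.7) = 0.3408/0.4000 = 0.8520
Terminal stock prices: S_uu = 90.75, S_ud = 57.75, S_dd = 36.75
Terminal payoffs (K − S): max(-21.75, 0) = 0, max(11.25, 0) = 11.25, max(32.25, 0) = 32.25
Node u (S = 82.5): continuation = e^(−0.04)·[0.8520·0.0000 + 0.1480·11.2500] = 1.5994; exercise value = 0.0000 ≤ continuation, so V_u = 1.5994
Node d (S = 52.5): continuation = e^(−0.04)·[0.8520·11.2500 + 0.1480·32.2500] = 13.7945; exercise value = 16.5000 > continuation, so V_d = 16.5000 (exercise)
Node 0 (S = 75): continuation = e^(−0.04)·[0.8520·1.5994 + 0.1480·16.5000] = 3.6551; exercise value = 0.0000 ≤ continuation, so V_0 = 3.6551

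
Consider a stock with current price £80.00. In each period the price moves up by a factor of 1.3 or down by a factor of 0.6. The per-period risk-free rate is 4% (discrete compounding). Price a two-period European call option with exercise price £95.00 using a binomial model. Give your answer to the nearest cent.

Risk-neutral probability p = (1 + 0.04 − 0.6)/(1.3 − 0.6) = 0.4400/0.7000 = 0.6286
Terminal stock prices: S_uu = 135.2, S_ud = 62.4, S_dd = 28.8
Terminal payoffs (S − K): max(40.2, 0) = 40.2, max(-32.6, 0) = 0, max(-66.2, 0) = 0
Node u (S = 104): V_u = 1/1.04·[0.6286·40.2000 + 0.3714·0.0000] = 24.2967
Node d (S = 48): V_d = 1/1.04·[0.6286·0.0000 + 0.3714·0.0000] = 0.0000
Node 0 (S = 80): V_0 = 1/1.04·[0.6286·24.2967 + 0.3714·0.0000] = 14.6848

£14.68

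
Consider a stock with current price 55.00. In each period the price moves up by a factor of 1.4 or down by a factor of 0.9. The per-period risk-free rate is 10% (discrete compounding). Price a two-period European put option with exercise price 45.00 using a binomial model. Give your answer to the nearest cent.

Risk-neutral probability p = (1 + 0.1 − 0.9)/(1.4 − 0.9) = 0.2000/0.5000 = 0.4000
Terminal stock prices: S_uu = 107.8, S_ud = 69.3, S_dd = 44.55
Terminal payoffs (K − S): max(-62.8, 0) = 0, max(-24.3, 0) = 0, max(0.45, 0) = 0.45
Node u (S = 77): V_u = 1/1.1·[0.4000·0.0000 + 0.6000·0.0000] = 0.0000
Node d (S = 49.5): V_d = 1/1.1·[0.4000·0.0000 + 0.6000·0.4500] = 0.2455
Node 0 (S = 55): V_0 = 1/1.1·[0.4000·0.0000 + 0.6000·0.2455] = 0.1339

0.13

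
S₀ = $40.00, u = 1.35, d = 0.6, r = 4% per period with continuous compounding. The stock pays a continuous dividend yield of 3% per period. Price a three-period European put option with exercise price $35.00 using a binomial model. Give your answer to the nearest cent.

Per-period risk-free factor R = e^0.04 = 1.0408; dividend-adjusted growth = e^(0.04−0.03) = 1.0101.
Risk-neutral probability p = (1.0101 − 0.6)/(1.35 − 0.6) = 0.4101/0.7500 = 0.5467
Terminal stock prices: S_uuu = 98.42, S_uud = 43.74, S_udd = 19.44, S_ddd = 8.64
Terminal payoffs (K − S): max(-63.42, 0) = 0, max(-8.74, 0) = 0, max(15.56, 0) = 15.56, max(26.36, 0) = 26.36
Node uu (S = 72.9): V_uu = e^(−0.04)·[0.5467·0.0000 + 0.4533·0.0000] = 0.0000
Node ud (S = 32.4): V_ud = e^(−0.04)·[0.5467·0.0000 + 0.4533·15.5600] = 6.7763
Node dd (S = 14.4): V_dd = e^(−0.04)·[0.5467·15.5600 + 0.4533·26.3600] = 19.6532
Node u (S = 54): V_u = e^(−0.04)·[0.5467·0.0000 + 0.4533·6.7763] = 2.9510
Node d (S = 24): V_d = e^(−0.04)·[0.5467·6.7763 + 0.4533·19.6532] = 12.1184
Node 0 (S = 40): V_0 = e^(−0.04)·[0.5467·2.9510 + 0.4533·12.1184] = 6.8276

$6.83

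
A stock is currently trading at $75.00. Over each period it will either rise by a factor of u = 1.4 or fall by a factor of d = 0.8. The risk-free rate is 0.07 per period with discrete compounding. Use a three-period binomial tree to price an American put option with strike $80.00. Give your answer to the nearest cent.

Risk-neutral probability p = (1 + 0.07 − 0.8)/(1.4 − 0.8) = 0.2700/0.6000 = 0.4500
Terminal stock prices: S_uuu = 205.8, S_uud = 117.6, S_udd = 67.2, S_ddd = 38.4
Terminal payoffs (K − S): max(-125.8, 0) = 0, max(-37.6, 0) = 0, max(12.8, 0) = 12.8, max(41.6, 0) = 41.6
Node uu (S = 147): continuation = 1/1.07·[0.4500·0.0000 + 0.5500·0.0000] = 0.0000; exercise value = 0.0000 ≤ continuation, so V_uu = 0.0000
Node ud (S = 84): continuation = 1/1.07·[0.4500·0.0000 + 0.5500·12.8000] = 6.5794; exercise value = 0.0000 ≤ continuation, so V_ud = 6.5794
Node dd (S = 48): continuation = 1/1.07·[0.4500·12.8000 + 0.5500·41.6000] = 26.7664; exercise value = 32.0000 > continuation, so V_dd = 32.0000 (exercise)
Node u (S = 105): continuation = 1/1.07·[0.4500·0.0000 + 0.5500·6.5794] = 3.3820; exercise value = 0.0000 ≤ continuation, so V_u = 3.3820
Node d (S = 60): continuation = 1/1.07·[0.4500·6.5794 + 0.5500·32.0000] = 19.2157; exercise value = 20.0000 > continuation, so V_d = 20.0000 (exercise)
Node 0 (S = 75): continuation = 1/1.07·[0.4500·3.3820 + 0.5500·20.0000] = 11.7027; exercise value = 5.0000 ≤ continuation, so V_0 = 11.7027

$11.70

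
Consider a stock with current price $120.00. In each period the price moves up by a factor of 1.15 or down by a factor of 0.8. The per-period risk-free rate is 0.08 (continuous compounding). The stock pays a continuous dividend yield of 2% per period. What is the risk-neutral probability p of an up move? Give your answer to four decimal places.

p = 0.7481

Per-period risk-free factor R = e^0.08 = 1.0833; dividend-adjusted growth = e^(0.08−0.02) = 1.0618.
Risk-neutral probability p = (1.0618 − 0.8)/(1.15 − 0.8) = 0.2618/0.3500 = 0.7481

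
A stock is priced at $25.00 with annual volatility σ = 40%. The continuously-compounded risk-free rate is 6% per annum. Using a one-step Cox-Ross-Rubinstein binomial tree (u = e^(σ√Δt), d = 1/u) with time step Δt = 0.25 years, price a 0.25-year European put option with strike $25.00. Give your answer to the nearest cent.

$2.29

CRR parameters: u = e^(σ√Δt) = e^(0.4·√0.25) = 1.2214, d = 1/u = 0.8187
Per-period rate: rΔt = 0.06·0.25 = 0.015, so R = e^0.015 = 1.0151
Risk-neutral probability p = (e^0.015 − 0.8187)/(1.2214 − 0.8187) = 0.1964/0.4027 = 0.4877
Terminal stock prices: S_u = 30.54, S_d = 20.47
Terminal payoffs (K − S): max(-5.535, 0) = 0, max(4.532, 0) = 4.532
Node 0 (S = 25): V_0 = e^(−0.015)·[0.4877·0.0000 + 0.5123·4.5317] = 2.2871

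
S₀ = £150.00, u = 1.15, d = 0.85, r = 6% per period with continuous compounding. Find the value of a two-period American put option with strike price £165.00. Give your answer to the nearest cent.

Risk-neutral probability p = (e^0.06 − 0.85)/(1.15 − 0.85) = 0.2118/0.3000 = 0.7061
Terminal stock prices: S_uu = 198.4, S_ud = 146.6, S_dd = 108.4
Terminal payoffs (K − S): max(-33.37, 0) = 0, max(18.38, 0) = 18.38, max(56.63, 0) = 56.63
Node u (S = 172.5): continuation = e^(−0.06)·[0.7061·0.0000 + 0.2939·18.3750] = 5.0855; exercise value = 0.0000 ≤ continuation, so V_u = 5.0855
Node d (S = 127.5): continuation = e^(−0.06)·[0.7061·18.3750 + 0.2939·56.6250] = 27.8911; exercise value = 37.5000 > continuation, so V_d = 37.5000 (exercise)
Node 0 (S = 150): continuation = e^(−0.06)·[0.7061·5.0855 + 0.2939·37.5000] = 13.7605; exercise value = 15.0000 > continuation, so V_0 = 15.0000 (exercise)

£15.00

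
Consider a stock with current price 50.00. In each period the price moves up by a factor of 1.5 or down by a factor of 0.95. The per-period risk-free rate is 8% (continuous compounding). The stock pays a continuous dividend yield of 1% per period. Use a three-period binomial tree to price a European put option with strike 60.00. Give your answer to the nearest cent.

6.33

Per-period risk-free factor R = e^0.08 = 1.0833; dividend-adjusted growth = e^(0.08−0.01) = 1.0725.
Risk-neutral probability p = (1.0725 − 0.95)/(1.5 − 0.95) = 0.1225/0.5500 = 0.2227
Terminal stock prices: S_uuu = 168.8, S_uud = 106.9, S_udd = 67.69, S_ddd = 42.87
Terminal payoffs (K − S): max(-108.8, 0) = 0, max(-46.88, 0) = 0, max(-7.688, 0) = 0, max(17.13, 0) = 17.13
Node uu (S = 112.5): V_uu = e^(−0.08)·[0.2227·0.0000 + 0.7773·0.0000] = 0.0000
Node ud (S = 71.25): V_ud = e^(−0.08)·[0.2227·0.0000 + 0.7773·0.0000] = 0.0000
Node dd (S = 45.12): V_dd = e^(−0.08)·[0.2227·0.0000 + 0.7773·17.1313] = 12.2917
Node u (S = 75): V_u = e^(−0.08)·[0.2227·0.0000 + 0.7773·0.0000] = 0.0000
Node d (S = 47.5): V_d = e^(−0.08)·[0.2227·0.0000 + 0.7773·12.2917] = 8.8193
Node 0 (S = 50): V_0 = e^(−0.08)·[0.2227·0.0000 + 0.7773·8.8193] = 6.3278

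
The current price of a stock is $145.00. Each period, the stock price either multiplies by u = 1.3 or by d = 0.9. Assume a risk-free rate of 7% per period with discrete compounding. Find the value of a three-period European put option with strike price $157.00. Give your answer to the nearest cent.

$9.45

Risk-neutral probability p = (1 + 0.07 − 0.9)/(1.3 − 0.9) = 0.1700/0.4000 = 0.4250
Terminal stock prices: S_uuu = 318.6, S_uud = 220.5, S_udd = 152.7, S_ddd = 105.7
Terminal payoffs (K − S): max(-161.6, 0) = 0, max(-63.55, 0) = 0, max(4.315, 0) = 4.315, max(51.29, 0) = 51.29
Node uu (S = 245.1): V_uu = 1/1.07·[0.4250·0.0000 + 0.5750·0.0000] = 0.0000
Node ud (S = 169.7): V_ud = 1/1.07·[0.4250·0.0000 + 0.5750·4.3150] = 2.3188
Node dd (S = 117.5): V_dd = 1/1.07·[0.4250·4.3150 + 0.5750·51.2950] = 29.2790
Node u (S = 188.5): V_u = 1/1.07·[0.4250·0.0000 + 0.5750·2.3188] = 1.2461
Node d (S = 130.5): V_d = 1/1.07·[0.4250·2.3188 + 0.5750·29.2790] = 16.6550
Node 0 (S = 145): V_0 = 1/1.07·[0.4250·1.2461 + 0.5750·16.6550] = 9.4451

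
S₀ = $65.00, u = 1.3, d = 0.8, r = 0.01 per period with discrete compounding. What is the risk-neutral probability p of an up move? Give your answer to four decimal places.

p = 0.4200

Risk-neutral probability p = (1 + 0.01 − 0.8)/(1.3 − 0.8) = 0.2100/0.5000 = 0.4200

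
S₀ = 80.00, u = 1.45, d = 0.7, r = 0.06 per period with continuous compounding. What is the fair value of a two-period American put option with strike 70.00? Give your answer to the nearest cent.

7.32

Risk-neutral probability p = (e^0.06 − 0.7)/(1.45 − 0.7) = 0.3618/0.7500 = 0.4824
Terminal stock prices: S_uu = 168.2, S_ud = 81.2, S_dd = 39.2
Terminal payoffs (K − S): max(-98.2, 0) = 0, max(-11.2, 0) = 0, max(30.8, 0) = 30.8
Node u (S = 116): continuation = e^(−0.06)·[0.4824·0.0000 + 0.5176·0.0000] = 0.0000; exercise value = 0.0000 ≤ continuation, so V_u = 0.0000
Node d (S = 56): continuation = e^(−0.06)·[0.4824·0.0000 + 0.5176·30.8000] = 15.0123; exercise value = 14.0000 ≤ continuation, so V_d = 15.0123
Node 0 (S = 80): continuation = e^(−0.06)·[0.4824·0.0000 + 0.5176·15.0123] = 7.3172; exercise value = 0.0000 ≤ continuation, so V_0 = 7.3172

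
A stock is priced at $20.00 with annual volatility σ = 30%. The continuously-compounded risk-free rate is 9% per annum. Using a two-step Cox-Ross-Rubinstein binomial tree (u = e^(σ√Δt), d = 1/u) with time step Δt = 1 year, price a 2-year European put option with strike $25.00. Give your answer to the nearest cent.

CRR parameters: u = e^(σ√Δt) = e^(0.3·√1) = 1.3499, d = 1/u = 0.7408
Per-period rate: rΔt = 0.09·1 = 0.09, so R = e^0.09 = 1.0942
Risk-neutral probability p = (e^0.09 − 0.7408)/(1.3499 − 0.7408) = 0.3534/0.6090 = 0.5802
Terminal stock prices: S_uu = 36.44, S_ud = 20, S_dd = 10.98
Terminal payoffs (K − S): max(-11.44, 0) = 0, max(5, 0) = 5, max(14.02, 0) = 14.02
Node u (S = 27): V_u = e^(−0.09)·[0.5802·0.0000 + 0.4198·5.0000] = 1.9184
Node d (S = 14.82): V_d = e^(−0.09)·[0.5802·5.0000 + 0.4198·14.0238] = 8.0319
Node 0 (S = 20): V_0 = e^(−0.09)·[0.5802·1.9184 + 0.4198·8.0319] = 4.0989

$4.10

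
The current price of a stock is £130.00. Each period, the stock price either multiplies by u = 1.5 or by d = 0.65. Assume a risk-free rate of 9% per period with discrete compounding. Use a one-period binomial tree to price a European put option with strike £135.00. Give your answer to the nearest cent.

£22.35

Risk-neutral probability p = (1 + 0.09 − 0.65)/(1.5 − 0.65) = 0.4400/0.8500 = 0.5176
Terminal stock prices: S_u = 195, S_d = 84.5
Terminal payoffs (K − S): max(-60, 0) = 0, max(50.5, 0) = 50.5
Node 0 (S = 130): V_0 = 1/1.09·[0.5176·0.0000 + 0.4824·50.5000] = 22.3475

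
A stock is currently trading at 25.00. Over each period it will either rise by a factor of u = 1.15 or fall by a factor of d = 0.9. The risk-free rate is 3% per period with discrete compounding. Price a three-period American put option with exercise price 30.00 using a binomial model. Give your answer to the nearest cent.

5.00

Risk-neutral probability p = (1 + 0.03 − 0.9)/(1.15 − 0.9) = 0.1300/0.2500 = 0.5200
Terminal stock prices: S_uuu = 38.02, S_uud = 29.76, S_udd = 23.29, S_ddd = 18.23
Terminal payoffs (K − S): max(-8.022, 0) = 0, max(0.2438, 0) = 0.2438, max(6.713, 0) = 6.713, max(11.77, 0) = 11.77
Node uu (S = 33.06): continuation = 1/1.03·[0.5200·0.0000 + 0.4800·0.2438] = 0.1136; exercise value = 0.0000 ≤ continuation, so V_uu = 0.1136
Node ud (S = 25.87): continuation = 1/1.03·[0.5200·0.2438 + 0.4800·6.7125] = 3.2512; exercise value = 4.1250 > continuation, so V_ud = 4.1250 (exercise)
Node dd (S = 20.25): continuation = 1/1.03·[0.5200·6.7125 + 0.4800·11.7750] = 8.8762; exercise value = 9.7500 > continuation, so V_dd = 9.7500 (exercise)
Node u (S = 28.75): continuation = 1/1.03·[0.5200·0.1136 + 0.4800·4.1250] = 1.9797; exercise value = 1.2500 ≤ continuation, so V_u = 1.9797
Node d (S = 22.5): continuation = 1/1.03·[0.5200·4.1250 + 0.4800·9.7500] = 6.6262; exercise value = 7.5000 > continuation, so V_d = 7.5000 (exercise)
Node 0 (S = 25): continuation = 1/1.03·[0.5200·1.9797 + 0.4800·7.5000] = 4.4946; exercise value = 5.0000 > continuation, so V_0 = 5.0000 (exercise)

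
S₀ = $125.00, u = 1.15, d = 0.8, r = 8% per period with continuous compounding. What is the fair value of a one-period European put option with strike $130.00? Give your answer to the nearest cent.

Risk-neutral probability p = (e^0.08 − 0.8)/(1.15 − 0.8) = 0.2833/0.3500 = 0.8094
Terminal stock prices: S_u = 143.8, S_d = 100
Terminal payoffs (K − S): max(-13.75, 0) = 0, max(30, 0) = 30
Node 0 (S = 125): V_0 = e^(−0.08)·[0.8094·0.0000 + 0.1906·30.0000] = 5.2786

$5.28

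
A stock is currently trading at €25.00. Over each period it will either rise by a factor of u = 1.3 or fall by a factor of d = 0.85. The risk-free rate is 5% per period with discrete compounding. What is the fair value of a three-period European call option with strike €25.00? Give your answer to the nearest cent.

Risk-neutral probability p = (1 + 0.05 − 0.85)/(1.3 − 0.85) = 0.2000/0.4500 = 0.4444
Terminal stock prices: S_uuu = 54.93, S_uud = 35.91, S_udd = 23.48, S_ddd = 15.35
Terminal payoffs (S − K): max(29.93, 0) = 29.93, max(10.91, 0) = 10.91, max(-1.519, 0) = 0, max(-9.647, 0) = 0
Node uu (S = 42.25): V_uu = 1/1.05·[0.4444·29.9250 + 0.5556·10.9125] = 18.4405
Node ud (S = 27.62): V_ud = 1/1.05·[0.4444·10.9125 + 0.5556·0.0000] = 4.6190
Node dd (S = 18.06): V_dd = 1/1.05·[0.4444·0.0000 + 0.5556·0.0000] = 0.0000
Node u (S = 32.5): V_u = 1/1.05·[0.4444·18.4405 + 0.5556·4.6190] = 10.2494
Node d (S = 21.25): V_d = 1/1.05·[0.4444·4.6190 + 0.5556·0.0000] = 1.9552
Node 0 (S = 25): V_0 = 1/1.05·[0.4444·10.2494 + 0.5556·1.9552] = 5.3729

€5.37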